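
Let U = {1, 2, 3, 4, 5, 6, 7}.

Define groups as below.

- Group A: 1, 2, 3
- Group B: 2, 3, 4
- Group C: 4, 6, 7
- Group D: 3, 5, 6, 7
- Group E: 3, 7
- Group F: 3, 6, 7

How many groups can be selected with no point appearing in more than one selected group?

2

A, C are pairwise disjoint (A={1,2,3}; C={4,6,7}).
Every remaining group overlaps one of these, and no 3 of the listed groups are pairwise disjoint, so 2 is the maximum.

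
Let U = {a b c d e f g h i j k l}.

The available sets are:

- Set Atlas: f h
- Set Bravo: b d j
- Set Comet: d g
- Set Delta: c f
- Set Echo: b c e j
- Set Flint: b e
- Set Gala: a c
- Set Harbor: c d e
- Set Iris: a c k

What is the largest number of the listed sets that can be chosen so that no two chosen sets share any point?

4

Atlas, Comet, Flint, Iris are pairwise disjoint (Atlas={f,h}; Comet={d,g}; Flint={b,e}; Iris={a,c,k}).
Every remaining set overlaps one of these, and no 5 of the listed sets are pairwise disjoint, so 4 is the maximum.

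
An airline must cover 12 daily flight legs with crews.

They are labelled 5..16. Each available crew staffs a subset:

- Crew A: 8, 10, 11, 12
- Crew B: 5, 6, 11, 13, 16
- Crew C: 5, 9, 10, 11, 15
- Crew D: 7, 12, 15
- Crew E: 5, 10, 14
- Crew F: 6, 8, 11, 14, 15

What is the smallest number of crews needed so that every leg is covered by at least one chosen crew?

4

Take {B, C, D, F}. Their union is {5, 6, 7, 8, 9, 10, 11, 12, 13, 14, 15, 16}, which is all 12 legs.
Only C contains 9, so C is forced; the remaining 7 legs need at least 3 more crews (each remaining crew adds at most 3) — so at least 4 crews are needed, and 4 is optimal.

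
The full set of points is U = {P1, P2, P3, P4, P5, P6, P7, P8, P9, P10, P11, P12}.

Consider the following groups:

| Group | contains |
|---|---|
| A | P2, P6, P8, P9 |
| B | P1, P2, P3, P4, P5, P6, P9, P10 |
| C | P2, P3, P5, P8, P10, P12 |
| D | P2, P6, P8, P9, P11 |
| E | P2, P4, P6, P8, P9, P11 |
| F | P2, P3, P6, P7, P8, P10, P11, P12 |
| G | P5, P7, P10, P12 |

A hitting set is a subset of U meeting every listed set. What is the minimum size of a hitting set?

The 2 points {P2, P10} hit every group.
The groups A, G are pairwise disjoint, so any hitting set needs a separate point for each — at least 2. Hence 2 is optimal.

2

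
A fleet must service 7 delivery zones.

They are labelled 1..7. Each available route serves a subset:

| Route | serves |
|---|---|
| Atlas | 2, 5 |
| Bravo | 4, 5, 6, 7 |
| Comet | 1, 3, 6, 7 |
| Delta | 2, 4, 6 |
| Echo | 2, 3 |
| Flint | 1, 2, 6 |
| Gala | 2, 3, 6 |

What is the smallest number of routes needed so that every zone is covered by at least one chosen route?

Take {Atlas, Comet, Delta}. Their union is {1, 2, 3, 4, 5, 6, 7}, which is all 7 zones.
No 2 of the 7 routes cover everything (all 21 combinations miss at least one zone), so 3 is optimal.

3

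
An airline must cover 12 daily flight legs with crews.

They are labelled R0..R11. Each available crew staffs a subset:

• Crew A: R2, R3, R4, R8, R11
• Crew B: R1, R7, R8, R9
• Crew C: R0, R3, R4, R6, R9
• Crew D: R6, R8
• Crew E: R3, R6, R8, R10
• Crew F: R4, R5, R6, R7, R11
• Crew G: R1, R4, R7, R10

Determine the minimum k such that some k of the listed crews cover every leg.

4

Take {A, C, F, G}. Their union is {R0, R1, R2, R3, R4, R5, R6, R7, R8, R9, R10, R11}, which is all 12 legs.
Only C contains R0, so C is forced; the remaining 7 legs need at least 3 more crews (each remaining crew adds at most 3) — so at least 4 crews are needed, and 4 is optimal.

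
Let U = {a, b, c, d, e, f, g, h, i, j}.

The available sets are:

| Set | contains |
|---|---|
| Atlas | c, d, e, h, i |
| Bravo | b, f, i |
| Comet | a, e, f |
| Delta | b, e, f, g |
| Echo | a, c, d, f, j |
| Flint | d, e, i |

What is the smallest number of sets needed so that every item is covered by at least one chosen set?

Take {Atlas, Delta, Echo}. Their union is {a, b, c, d, e, f, g, h, i, j}, which is all 10 items.
Only Delta contains g, so Delta is forced; the remaining 6 items need at least 2 more sets (each remaining set adds at most 4) — so at least 3 sets are needed, and 3 is optimal.

3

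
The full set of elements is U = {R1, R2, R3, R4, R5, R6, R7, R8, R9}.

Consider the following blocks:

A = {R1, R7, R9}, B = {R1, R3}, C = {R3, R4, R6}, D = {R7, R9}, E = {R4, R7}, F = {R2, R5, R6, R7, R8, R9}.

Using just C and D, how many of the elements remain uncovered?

4

Union of C, D = {R3, R4, R6, R7, R9}.
Not covered: R1, R2, R5, R8 — 4 elements.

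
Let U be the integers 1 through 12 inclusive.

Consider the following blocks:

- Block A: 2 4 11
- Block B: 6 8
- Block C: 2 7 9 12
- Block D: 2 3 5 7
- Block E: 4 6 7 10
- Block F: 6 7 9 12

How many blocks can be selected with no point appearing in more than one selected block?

B, C are pairwise disjoint (B={6,8}; C={2,7,9,12}).
Every remaining block overlaps one of these, and no 3 of the listed blocks are pairwise disjoint, so 2 is the maximum.

2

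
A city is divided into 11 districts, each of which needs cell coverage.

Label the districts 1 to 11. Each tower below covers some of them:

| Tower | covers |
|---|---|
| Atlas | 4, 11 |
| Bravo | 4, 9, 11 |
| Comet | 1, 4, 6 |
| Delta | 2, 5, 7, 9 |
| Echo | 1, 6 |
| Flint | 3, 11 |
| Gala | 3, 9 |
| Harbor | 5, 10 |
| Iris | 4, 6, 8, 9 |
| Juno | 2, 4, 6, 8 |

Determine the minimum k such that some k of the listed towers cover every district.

5

Delta and Echo and Flint and Harbor and Iris together: Delta ∪ Echo ∪ Flint ∪ Harbor ∪ Iris = {1, 2, 3, 4, 5, 6, 7, 8, 9, 10, 11} — every district is covered.
No 4 of the 10 towers cover everything (all 210 combinations miss at least one district), so 5 is optimal.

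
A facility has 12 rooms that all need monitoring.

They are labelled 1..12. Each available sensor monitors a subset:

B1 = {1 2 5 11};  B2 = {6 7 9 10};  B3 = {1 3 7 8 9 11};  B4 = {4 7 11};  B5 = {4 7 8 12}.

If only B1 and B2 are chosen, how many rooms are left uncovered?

Union of B1, B2 = {1, 2, 5, 6, 7, 9, 10, 11}.
Not covered: 3, 4, 8, 12 — 4 rooms.

4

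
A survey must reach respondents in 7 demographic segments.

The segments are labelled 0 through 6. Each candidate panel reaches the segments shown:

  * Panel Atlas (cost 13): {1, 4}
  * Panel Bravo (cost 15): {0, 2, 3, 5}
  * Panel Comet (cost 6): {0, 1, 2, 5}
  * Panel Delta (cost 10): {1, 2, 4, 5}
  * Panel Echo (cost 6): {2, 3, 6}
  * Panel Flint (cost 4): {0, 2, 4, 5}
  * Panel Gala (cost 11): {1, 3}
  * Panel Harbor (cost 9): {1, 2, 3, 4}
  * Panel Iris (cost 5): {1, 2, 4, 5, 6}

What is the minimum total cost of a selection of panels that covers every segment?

15

Echo, Flint, Iris together cover every segment (Echo ∪ Flint ∪ Iris = {0, 1, 2, 3, 4, 5, 6}); total cost 6 + 4 + 5 = 15.
No covering selection has total cost below 15.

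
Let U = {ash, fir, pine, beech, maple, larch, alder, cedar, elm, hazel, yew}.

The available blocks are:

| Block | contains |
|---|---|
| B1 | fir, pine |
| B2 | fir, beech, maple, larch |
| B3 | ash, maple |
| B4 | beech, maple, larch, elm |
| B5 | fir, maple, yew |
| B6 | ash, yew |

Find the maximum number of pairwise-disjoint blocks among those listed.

3

B1, B4, B6 are pairwise disjoint (B1={fir,pine}; B4={beech,maple,larch,elm}; B6={ash,yew}).
Every remaining block overlaps one of these, and no 4 of the listed blocks are pairwise disjoint, so 3 is the maximum.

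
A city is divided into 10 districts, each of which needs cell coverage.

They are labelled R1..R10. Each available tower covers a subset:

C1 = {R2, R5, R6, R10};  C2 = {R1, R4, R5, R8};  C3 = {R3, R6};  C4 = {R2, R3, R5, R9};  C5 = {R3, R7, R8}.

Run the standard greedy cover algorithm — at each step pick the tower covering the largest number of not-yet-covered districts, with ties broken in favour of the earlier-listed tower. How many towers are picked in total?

Greedy: pick C1 (covers 4 new) → pick C2 (covers 3 new) → pick C4 (covers 2 new) → pick C5 (covers 1 new). Total picks: 4.

4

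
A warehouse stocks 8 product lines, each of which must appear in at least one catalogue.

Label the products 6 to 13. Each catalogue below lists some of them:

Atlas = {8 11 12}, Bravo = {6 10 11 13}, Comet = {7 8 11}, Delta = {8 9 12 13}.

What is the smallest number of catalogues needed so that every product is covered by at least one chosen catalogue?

3

Bravo and Comet and Delta together: Bravo ∪ Comet ∪ Delta = {6, 7, 8, 9, 10, 11, 12, 13} — every product is covered.
Only Bravo contains 6, so Bravo is forced; the remaining 4 products need at least 2 more catalogues (each remaining catalogue adds at most 3) — so at least 3 catalogues are needed, and 3 is optimal.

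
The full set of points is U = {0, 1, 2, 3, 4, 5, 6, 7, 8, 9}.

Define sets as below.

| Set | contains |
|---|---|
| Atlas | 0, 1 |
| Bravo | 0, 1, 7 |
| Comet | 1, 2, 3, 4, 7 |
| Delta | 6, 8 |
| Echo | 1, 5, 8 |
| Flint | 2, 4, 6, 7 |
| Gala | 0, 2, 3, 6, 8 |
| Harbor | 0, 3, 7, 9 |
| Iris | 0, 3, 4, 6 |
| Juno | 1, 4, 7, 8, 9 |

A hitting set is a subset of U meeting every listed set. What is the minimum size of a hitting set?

H = {0, 2, 8} meets every set (each contains at least one member of H), and |H| = 3.
No choice of 2 points meets every set, so 3 is the minimum.

3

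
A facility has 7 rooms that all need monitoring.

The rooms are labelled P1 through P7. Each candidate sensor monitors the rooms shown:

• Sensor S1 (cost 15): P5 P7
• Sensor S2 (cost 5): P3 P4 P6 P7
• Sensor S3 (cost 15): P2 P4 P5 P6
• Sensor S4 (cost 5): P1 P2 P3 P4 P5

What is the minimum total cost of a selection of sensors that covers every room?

S2, S4 together cover every room (S2 ∪ S4 = {P1, P2, P3, P4, P5, P6, P7}); total cost 5 + 5 = 10.
No covering selection has total cost below 10.

10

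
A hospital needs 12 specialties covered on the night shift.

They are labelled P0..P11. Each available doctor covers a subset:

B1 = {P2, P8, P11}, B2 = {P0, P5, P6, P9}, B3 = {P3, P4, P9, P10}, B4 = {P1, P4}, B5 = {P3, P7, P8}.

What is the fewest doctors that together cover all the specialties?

5

Take {B1, B2, B3, B4, B5}. Their union is {P0, P1, P2, P3, P4, P5, P6, P7, P8, P9, P10, P11}, which is all 12 specialties.
No 4 of the 5 doctors cover everything (all 5 combinations miss at least one specialty), so 5 is optimal.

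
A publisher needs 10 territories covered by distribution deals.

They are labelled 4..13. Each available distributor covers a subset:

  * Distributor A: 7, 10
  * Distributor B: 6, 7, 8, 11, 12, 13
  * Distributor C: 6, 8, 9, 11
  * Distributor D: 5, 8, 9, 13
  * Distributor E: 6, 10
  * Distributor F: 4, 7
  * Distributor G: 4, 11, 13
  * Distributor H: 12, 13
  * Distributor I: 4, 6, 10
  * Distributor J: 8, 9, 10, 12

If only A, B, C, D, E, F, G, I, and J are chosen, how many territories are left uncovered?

0

Union of A, B, C, D, E, F, G, I, J = {4, 5, 6, 7, 8, 9, 10, 11, 12, 13} — that's every territory, so 0 are uncovered.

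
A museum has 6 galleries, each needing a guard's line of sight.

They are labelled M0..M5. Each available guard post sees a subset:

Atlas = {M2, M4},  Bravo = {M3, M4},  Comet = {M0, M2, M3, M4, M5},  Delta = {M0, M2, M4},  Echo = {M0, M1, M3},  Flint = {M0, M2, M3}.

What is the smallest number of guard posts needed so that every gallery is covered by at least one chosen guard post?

2

Comet and Echo together: Comet ∪ Echo = {M0, M1, M2, M3, M4, M5} — every gallery is covered.
No single guard post has all 6 galleries (the largest, Comet, has 5), so 2 is optimal.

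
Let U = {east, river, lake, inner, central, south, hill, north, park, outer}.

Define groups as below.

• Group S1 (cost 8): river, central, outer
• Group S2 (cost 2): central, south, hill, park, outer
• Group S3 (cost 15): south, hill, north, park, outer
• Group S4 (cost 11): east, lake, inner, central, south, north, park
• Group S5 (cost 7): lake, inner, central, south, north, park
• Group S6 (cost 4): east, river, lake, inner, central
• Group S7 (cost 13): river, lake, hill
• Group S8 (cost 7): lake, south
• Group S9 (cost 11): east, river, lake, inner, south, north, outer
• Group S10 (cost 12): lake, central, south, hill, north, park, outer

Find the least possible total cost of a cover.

13

S2, S9 together cover every element (S2 ∪ S9 = {east, river, lake, inner, central, south, hill, north, park, outer}); total cost 2 + 11 = 13.
No covering selection has total cost below 13.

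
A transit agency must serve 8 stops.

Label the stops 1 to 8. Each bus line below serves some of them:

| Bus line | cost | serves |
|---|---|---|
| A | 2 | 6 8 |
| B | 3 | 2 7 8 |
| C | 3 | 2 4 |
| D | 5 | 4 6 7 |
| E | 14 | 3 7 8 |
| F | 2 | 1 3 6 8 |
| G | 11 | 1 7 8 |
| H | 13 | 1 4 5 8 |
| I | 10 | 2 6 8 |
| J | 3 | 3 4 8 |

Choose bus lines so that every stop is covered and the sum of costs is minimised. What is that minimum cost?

18

B, F, H together cover every stop (B ∪ F ∪ H = {1, 2, 3, 4, 5, 6, 7, 8}); total cost 3 + 2 + 13 = 18.
The greedy pick F, B, C, H costs 21; no covering selection beats 18.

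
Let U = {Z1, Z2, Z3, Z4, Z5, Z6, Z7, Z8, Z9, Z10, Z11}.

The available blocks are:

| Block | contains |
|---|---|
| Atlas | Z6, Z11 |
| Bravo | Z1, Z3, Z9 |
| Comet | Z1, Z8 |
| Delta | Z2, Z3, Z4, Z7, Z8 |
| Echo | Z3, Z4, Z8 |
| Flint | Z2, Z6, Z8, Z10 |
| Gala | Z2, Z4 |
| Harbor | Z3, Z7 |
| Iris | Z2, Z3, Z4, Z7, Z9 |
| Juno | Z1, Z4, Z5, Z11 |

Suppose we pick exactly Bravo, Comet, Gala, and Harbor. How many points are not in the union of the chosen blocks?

4

Union of Bravo, Comet, Gala, Harbor = {Z1, Z2, Z3, Z4, Z7, Z8, Z9}.
Not covered: Z5, Z6, Z10, Z11 — 4 points.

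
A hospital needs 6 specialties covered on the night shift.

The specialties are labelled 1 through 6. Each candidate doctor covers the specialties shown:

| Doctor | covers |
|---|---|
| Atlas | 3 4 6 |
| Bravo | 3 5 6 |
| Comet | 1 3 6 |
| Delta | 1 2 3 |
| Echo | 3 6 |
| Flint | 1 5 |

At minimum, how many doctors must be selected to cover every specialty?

3

Take {Atlas, Delta, Flint}. Their union is {1, 2, 3, 4, 5, 6}, which is all 6 specialties.
Only Delta contains 2, so Delta is forced; the remaining 3 specialties need at least 2 more doctors (each remaining doctor adds at most 2) — so at least 3 doctors are needed, and 3 is optimal.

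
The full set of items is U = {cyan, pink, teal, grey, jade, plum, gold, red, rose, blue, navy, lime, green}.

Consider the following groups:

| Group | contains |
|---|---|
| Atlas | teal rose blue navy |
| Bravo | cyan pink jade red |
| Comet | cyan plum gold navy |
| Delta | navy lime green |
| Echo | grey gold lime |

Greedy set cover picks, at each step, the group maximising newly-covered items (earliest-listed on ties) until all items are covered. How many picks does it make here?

Greedy: pick Atlas (covers 4 new) → pick Bravo (covers 4 new) → pick Echo (covers 3 new) → pick Comet (covers 1 new) → pick Delta (covers 1 new). Total picks: 5.

5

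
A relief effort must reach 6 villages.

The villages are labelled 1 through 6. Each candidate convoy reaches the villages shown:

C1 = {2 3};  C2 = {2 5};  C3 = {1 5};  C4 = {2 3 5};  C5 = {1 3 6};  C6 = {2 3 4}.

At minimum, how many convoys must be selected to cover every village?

C2 and C5 and C6 together: C2 ∪ C5 ∪ C6 = {1, 2, 3, 4, 5, 6} — every village is covered.
Only C6 contains 4, so C6 is forced; the remaining 3 villages need at least 2 more convoys (each remaining convoy adds at most 2) — so at least 3 convoys are needed, and 3 is optimal.

3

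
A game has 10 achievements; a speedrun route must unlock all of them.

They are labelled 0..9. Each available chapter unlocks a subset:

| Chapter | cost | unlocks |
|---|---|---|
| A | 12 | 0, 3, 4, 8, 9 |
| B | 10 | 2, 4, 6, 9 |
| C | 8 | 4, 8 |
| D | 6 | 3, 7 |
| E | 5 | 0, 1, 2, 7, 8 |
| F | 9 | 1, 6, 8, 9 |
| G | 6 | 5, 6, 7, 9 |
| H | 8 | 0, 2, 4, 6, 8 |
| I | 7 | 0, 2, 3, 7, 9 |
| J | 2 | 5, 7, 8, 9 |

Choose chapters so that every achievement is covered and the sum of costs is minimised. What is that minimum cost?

21

D, E, H, J together cover every achievement (D ∪ E ∪ H ∪ J = {0, 1, 2, 3, 4, 5, 6, 7, 8, 9}); total cost 6 + 5 + 8 + 2 = 21.
No covering selection has total cost below 21.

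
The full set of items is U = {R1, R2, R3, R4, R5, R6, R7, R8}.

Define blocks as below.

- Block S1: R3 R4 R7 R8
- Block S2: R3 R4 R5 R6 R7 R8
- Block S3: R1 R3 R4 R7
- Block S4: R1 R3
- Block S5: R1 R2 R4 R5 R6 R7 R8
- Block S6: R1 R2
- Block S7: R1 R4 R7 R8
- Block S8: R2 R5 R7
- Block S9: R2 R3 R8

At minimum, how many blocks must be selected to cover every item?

S3 and S5 cover everything between them: the union {R1, R2, R3, R4, R5, R6, R7, R8} is all of U.
No single block has all 8 items (the largest, S5, has 7), so 2 is optimal.

2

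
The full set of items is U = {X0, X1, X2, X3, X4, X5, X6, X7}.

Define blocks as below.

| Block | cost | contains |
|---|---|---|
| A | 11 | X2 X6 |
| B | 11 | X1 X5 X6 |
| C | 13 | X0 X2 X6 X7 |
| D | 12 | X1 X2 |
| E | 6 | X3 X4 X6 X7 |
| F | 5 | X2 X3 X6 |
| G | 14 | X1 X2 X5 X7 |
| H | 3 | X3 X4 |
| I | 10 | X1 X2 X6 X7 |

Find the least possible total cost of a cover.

27

B, C, H together cover every item (B ∪ C ∪ H = {X0, X1, X2, X3, X4, X5, X6, X7}); total cost 11 + 13 + 3 = 27.
The greedy pick E, G, C costs 33; no covering selection beats 27.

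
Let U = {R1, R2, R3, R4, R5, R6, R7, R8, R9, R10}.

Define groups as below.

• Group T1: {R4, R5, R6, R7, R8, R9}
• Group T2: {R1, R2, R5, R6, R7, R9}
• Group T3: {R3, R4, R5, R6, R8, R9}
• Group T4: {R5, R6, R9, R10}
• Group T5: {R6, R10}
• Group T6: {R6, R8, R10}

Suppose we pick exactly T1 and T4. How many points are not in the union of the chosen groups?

Union of T1, T4 = {R4, R5, R6, R7, R8, R9, R10}.
Not covered: R1, R2, R3 — 3 points.

3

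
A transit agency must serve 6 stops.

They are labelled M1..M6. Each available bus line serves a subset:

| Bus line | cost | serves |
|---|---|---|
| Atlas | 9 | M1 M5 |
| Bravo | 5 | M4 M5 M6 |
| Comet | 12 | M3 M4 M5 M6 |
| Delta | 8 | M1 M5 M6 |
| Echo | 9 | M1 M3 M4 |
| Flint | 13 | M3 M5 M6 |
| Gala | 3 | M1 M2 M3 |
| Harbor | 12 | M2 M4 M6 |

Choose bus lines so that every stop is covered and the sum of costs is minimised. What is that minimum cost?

8

Bravo, Gala together cover every stop (Bravo ∪ Gala = {M1, M2, M3, M4, M5, M6}); total cost 5 + 3 = 8.
No covering selection has total cost below 8.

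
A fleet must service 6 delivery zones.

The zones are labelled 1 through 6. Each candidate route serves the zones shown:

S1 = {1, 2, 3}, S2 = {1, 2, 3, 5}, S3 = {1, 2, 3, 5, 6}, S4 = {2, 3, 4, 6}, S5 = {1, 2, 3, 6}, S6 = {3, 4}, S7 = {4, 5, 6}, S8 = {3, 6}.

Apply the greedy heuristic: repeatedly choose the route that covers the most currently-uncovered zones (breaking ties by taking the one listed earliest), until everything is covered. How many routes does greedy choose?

Greedy: pick S3 (covers 5 new) → pick S4 (covers 1 new). Total picks: 2.

2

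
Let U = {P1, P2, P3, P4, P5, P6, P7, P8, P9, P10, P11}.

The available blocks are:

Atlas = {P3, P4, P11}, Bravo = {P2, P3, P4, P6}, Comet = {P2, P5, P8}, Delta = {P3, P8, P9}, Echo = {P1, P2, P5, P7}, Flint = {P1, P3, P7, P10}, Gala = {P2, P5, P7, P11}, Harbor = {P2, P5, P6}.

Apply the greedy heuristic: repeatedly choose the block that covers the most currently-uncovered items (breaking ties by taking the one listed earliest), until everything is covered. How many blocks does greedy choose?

5

Greedy: pick Bravo (covers 4 new) → pick Echo (covers 3 new) → pick Delta (covers 2 new) → pick Atlas (covers 1 new) → pick Flint (covers 1 new). Total picks: 5.
(The true minimum cover uses only 4 blocks, so greedy is not optimal here.)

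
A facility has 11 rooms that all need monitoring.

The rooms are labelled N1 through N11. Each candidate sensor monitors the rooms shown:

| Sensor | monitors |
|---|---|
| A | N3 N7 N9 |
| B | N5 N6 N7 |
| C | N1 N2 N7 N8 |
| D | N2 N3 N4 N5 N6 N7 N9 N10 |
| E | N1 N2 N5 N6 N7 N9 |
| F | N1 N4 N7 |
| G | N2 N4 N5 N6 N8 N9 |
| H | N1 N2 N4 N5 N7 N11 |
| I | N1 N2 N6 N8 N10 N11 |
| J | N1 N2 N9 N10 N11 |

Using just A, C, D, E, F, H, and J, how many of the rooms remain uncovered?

Union of A, C, D, E, F, H, J = {N1, N2, N3, N4, N5, N6, N7, N8, N9, N10, N11} — that's every room, so 0 are uncovered.

0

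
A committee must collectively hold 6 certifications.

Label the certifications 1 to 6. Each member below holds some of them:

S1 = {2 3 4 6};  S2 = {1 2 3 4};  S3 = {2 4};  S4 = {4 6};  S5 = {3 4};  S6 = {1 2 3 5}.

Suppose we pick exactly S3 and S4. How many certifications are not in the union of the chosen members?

3

Union of S3, S4 = {2, 4, 6}.
Not covered: 1, 3, 5 — 3 certifications.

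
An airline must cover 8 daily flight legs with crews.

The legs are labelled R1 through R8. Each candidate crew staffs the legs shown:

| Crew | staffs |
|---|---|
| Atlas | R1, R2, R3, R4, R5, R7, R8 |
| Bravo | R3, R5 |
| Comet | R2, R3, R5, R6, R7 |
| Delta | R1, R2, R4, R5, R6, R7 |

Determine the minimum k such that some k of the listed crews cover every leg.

Atlas and Comet together: Atlas ∪ Comet = {R1, R2, R3, R4, R5, R6, R7, R8} — every leg is covered.
No single crew has all 8 legs (the largest, Atlas, has 7), so 2 is optimal.

2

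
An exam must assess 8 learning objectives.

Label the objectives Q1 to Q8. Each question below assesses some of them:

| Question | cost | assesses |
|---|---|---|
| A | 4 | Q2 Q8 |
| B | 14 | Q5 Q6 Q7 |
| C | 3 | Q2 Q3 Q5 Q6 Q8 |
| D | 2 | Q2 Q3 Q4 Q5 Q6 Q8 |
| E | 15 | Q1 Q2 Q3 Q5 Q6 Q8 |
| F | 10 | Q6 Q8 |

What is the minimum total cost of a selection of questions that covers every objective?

B, D, E together cover every objective (B ∪ D ∪ E = {Q1, Q2, Q3, Q4, Q5, Q6, Q7, Q8}); total cost 14 + 2 + 15 = 31.
No covering selection has total cost below 31.

31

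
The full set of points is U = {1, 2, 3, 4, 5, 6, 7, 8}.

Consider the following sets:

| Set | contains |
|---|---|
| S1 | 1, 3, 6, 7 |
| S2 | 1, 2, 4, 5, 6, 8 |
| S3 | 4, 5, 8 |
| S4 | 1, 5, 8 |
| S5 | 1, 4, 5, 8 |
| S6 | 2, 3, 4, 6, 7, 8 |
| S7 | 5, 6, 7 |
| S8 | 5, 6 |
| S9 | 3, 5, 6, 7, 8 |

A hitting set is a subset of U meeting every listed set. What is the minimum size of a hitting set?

Take H = {6, 8}. Each listed set contains at least one of these, so H is a hitting set of size 2.
The sets S1, S3 are pairwise disjoint, so any hitting set needs a separate point for each — at least 2. Hence 2 is optimal.

2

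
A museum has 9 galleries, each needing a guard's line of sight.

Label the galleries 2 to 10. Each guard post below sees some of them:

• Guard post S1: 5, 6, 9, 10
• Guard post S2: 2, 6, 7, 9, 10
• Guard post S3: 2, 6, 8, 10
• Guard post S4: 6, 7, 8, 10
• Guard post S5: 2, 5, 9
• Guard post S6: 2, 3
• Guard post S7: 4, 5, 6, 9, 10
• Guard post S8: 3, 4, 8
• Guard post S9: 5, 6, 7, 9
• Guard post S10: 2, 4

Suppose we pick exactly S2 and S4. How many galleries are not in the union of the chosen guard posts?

3

Union of S2, S4 = {2, 6, 7, 8, 9, 10}.
Not covered: 3, 4, 5 — 3 galleries.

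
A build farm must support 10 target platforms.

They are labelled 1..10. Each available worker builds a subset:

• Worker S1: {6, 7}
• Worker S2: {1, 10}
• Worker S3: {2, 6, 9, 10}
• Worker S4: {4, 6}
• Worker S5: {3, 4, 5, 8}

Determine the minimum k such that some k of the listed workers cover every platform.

4

S1 and S2 and S3 and S5 together: S1 ∪ S2 ∪ S3 ∪ S5 = {1, 2, 3, 4, 5, 6, 7, 8, 9, 10} — every platform is covered.
No 3 of the 5 workers cover everything (all 10 combinations miss at least one platform), so 4 is optimal.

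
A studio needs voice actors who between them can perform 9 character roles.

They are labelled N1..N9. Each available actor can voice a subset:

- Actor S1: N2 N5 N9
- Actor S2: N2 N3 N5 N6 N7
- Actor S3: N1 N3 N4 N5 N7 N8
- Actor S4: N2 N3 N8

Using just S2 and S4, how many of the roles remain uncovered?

3

Union of S2, S4 = {N2, N3, N5, N6, N7, N8}.
Not covered: N1, N4, N9 — 3 roles.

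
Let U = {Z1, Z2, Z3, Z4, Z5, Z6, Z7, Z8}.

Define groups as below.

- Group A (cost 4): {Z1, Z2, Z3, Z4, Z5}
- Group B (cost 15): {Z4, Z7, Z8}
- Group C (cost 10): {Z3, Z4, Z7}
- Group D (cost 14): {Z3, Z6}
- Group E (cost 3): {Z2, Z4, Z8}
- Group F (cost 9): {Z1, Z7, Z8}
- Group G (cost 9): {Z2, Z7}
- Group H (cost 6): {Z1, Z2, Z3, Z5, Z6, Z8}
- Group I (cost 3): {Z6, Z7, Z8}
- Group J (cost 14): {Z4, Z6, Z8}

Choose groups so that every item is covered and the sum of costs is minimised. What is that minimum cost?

7

A, I together cover every item (A ∪ I = {Z1, Z2, Z3, Z4, Z5, Z6, Z7, Z8}); total cost 4 + 3 = 7.
No covering selection has total cost below 7.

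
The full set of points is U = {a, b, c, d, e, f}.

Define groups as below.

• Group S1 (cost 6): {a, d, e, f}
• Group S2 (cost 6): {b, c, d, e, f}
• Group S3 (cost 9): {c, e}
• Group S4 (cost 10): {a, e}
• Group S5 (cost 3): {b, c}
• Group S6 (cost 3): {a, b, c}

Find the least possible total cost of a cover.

S2, S6 together cover every point (S2 ∪ S6 = {a, b, c, d, e, f}); total cost 6 + 3 = 9.
No covering selection has total cost below 9.

9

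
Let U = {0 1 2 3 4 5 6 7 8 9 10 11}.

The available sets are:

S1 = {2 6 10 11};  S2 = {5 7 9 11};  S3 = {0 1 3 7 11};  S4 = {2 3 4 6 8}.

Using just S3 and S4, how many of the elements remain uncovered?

Union of S3, S4 = {0, 1, 2, 3, 4, 6, 7, 8, 11}.
Not covered: 5, 9, 10 — 3 elements.

3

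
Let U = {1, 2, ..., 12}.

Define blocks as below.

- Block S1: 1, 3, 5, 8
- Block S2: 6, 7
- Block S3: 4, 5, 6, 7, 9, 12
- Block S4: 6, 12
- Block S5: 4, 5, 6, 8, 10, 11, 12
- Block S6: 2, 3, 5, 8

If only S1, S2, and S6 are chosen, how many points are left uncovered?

Union of S1, S2, S6 = {1, 2, 3, 5, 6, 7, 8}.
Not covered: 4, 9, 10, 11, 12 — 5 points.

5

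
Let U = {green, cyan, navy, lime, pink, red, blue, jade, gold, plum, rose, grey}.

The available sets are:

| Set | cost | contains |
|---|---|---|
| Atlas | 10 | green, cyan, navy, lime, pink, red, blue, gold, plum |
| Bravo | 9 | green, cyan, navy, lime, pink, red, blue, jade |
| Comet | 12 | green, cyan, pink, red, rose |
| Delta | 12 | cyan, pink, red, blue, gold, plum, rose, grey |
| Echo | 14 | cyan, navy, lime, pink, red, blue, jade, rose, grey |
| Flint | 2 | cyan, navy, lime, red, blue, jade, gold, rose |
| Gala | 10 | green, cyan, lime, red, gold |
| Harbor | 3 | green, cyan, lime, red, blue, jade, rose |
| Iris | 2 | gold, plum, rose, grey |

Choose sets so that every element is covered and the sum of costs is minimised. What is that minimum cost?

Bravo, Iris together cover every element (Bravo ∪ Iris = {green, cyan, navy, lime, pink, red, blue, jade, gold, plum, rose, grey}); total cost 9 + 2 = 11.
The greedy pick Flint, Iris, Harbor, Bravo costs 16; no covering selection beats 11.

11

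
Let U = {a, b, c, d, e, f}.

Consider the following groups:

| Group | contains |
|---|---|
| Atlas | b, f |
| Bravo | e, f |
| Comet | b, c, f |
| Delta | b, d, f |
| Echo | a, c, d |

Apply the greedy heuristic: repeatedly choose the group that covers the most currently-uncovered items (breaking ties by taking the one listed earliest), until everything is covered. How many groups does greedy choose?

Greedy: pick Comet (covers 3 new) → pick Echo (covers 2 new) → pick Bravo (covers 1 new). Total picks: 3.

3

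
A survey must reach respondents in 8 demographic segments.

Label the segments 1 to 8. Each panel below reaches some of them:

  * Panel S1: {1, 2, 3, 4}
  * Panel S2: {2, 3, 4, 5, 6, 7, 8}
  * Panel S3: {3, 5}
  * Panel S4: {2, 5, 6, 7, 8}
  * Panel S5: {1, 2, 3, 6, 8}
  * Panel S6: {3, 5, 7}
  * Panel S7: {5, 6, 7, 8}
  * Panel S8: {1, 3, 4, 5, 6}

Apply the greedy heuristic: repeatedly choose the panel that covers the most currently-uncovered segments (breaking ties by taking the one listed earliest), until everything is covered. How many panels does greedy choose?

Greedy: pick S2 (covers 7 new) → pick S1 (covers 1 new). Total picks: 2.

2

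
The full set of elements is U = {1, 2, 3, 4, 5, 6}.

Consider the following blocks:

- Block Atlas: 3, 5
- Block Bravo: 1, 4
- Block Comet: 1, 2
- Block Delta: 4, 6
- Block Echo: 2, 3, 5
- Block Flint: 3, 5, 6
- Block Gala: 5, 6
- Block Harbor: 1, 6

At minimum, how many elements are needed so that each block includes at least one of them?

3

The 3 elements {1, 3, 6} hit every block.
The blocks Atlas, Comet, Delta are pairwise disjoint, so any hitting set needs a separate element for each — at least 3. Hence 3 is optimal.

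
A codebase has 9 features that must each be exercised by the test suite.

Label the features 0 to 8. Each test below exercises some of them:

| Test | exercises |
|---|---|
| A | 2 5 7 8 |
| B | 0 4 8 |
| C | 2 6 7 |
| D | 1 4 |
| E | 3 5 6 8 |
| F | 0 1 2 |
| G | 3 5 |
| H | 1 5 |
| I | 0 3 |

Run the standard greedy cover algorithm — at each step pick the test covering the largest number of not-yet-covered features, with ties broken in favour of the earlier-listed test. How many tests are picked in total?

4

Greedy: pick A (covers 4 new) → pick B (covers 2 new) → pick E (covers 2 new) → pick D (covers 1 new). Total picks: 4.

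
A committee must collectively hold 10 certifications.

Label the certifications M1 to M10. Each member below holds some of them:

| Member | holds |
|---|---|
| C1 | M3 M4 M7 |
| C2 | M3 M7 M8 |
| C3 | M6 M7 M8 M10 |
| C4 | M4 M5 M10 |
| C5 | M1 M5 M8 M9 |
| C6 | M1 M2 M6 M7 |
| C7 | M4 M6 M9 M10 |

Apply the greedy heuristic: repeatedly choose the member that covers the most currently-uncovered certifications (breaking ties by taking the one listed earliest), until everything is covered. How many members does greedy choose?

Greedy: pick C3 (covers 4 new) → pick C5 (covers 3 new) → pick C1 (covers 2 new) → pick C6 (covers 1 new). Total picks: 4.

4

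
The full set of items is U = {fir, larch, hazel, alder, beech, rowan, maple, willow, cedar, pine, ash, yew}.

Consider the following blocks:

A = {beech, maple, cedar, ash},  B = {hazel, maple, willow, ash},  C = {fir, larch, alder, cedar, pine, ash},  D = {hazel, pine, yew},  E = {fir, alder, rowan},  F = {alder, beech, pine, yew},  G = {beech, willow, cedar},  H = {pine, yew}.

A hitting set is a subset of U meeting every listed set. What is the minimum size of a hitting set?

4

T = {hazel, alder, cedar, pine} meets every block (each contains at least one member of T), and |T| = 4.
No choice of 3 items meets every block, so 4 is the minimum.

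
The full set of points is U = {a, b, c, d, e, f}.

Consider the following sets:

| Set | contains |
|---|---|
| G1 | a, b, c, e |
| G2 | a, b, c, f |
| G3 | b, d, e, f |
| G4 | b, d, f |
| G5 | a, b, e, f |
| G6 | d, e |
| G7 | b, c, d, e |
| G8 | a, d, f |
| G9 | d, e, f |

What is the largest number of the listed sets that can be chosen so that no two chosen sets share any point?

G2, G6 are pairwise disjoint (G2={a,b,c,f}; G6={d,e}).
Every remaining set overlaps one of these, and no 3 of the listed sets are pairwise disjoint, so 2 is the maximum.

2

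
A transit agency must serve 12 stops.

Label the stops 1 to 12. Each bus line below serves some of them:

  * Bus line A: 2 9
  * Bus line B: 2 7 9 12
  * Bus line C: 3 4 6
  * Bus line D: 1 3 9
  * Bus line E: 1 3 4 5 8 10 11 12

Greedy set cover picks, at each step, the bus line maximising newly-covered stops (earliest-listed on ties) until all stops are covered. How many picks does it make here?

Greedy: pick E (covers 8 new) → pick B (covers 3 new) → pick C (covers 1 new). Total picks: 3.

3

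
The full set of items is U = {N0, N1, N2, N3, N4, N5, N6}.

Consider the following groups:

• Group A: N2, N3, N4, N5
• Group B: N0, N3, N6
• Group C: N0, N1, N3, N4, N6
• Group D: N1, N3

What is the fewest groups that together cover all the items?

Take {A, C}. Their union is {N0, N1, N2, N3, N4, N5, N6}, which is all 7 items.
No single group has all 7 items (the largest, C, has 5), so 2 is optimal.

2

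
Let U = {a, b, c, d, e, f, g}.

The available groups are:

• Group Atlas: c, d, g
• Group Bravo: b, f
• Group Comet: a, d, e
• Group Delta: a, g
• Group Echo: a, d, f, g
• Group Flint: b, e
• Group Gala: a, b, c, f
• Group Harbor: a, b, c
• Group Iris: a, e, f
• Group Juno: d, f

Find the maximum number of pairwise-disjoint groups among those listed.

3

Delta, Flint, Juno are pairwise disjoint (Delta={a,g}; Flint={b,e}; Juno={d,f}).
Every remaining group overlaps one of these, and no 4 of the listed groups are pairwise disjoint, so 3 is the maximum.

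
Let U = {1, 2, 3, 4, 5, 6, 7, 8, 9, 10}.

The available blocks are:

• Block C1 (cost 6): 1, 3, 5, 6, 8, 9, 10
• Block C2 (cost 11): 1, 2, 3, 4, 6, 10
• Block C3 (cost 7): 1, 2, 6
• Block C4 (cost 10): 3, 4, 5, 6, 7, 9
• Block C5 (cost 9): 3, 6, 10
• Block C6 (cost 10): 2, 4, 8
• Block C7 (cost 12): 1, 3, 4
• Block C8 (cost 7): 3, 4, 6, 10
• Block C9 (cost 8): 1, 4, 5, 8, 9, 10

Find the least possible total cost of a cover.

23

C1, C3, C4 together cover every point (C1 ∪ C3 ∪ C4 = {1, 2, 3, 4, 5, 6, 7, 8, 9, 10}); total cost 6 + 7 + 10 = 23.
No covering selection has total cost below 23.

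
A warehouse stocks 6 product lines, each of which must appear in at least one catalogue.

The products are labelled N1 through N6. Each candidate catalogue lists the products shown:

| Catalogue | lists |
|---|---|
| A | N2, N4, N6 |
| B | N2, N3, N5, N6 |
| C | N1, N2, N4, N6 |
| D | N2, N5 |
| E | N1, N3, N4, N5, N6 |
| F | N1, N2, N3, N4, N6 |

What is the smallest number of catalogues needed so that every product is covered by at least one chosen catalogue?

Take {D, E}. Their union is {N1, N2, N3, N4, N5, N6}, which is all 6 products.
No single catalogue has all 6 products (the largest, E, has 5), so 2 is optimal.

2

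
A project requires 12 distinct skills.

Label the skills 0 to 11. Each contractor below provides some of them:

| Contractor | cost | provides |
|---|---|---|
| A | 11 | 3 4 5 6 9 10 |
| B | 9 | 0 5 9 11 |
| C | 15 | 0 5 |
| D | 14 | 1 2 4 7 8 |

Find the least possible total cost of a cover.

A, B, D together cover every skill (A ∪ B ∪ D = {0, 1, 2, 3, 4, 5, 6, 7, 8, 9, 10, 11}); total cost 11 + 9 + 14 = 34.
No covering selection has total cost below 34.

34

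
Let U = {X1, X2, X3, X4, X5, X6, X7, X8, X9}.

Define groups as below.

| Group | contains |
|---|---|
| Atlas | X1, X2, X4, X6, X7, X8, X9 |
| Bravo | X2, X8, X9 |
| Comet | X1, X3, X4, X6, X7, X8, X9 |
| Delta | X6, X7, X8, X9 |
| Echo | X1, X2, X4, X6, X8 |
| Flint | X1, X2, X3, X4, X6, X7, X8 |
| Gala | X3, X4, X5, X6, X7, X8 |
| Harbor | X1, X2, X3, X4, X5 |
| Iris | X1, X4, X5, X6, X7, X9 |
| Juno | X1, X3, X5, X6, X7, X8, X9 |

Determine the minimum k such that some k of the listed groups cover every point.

2

Harbor and Juno together: Harbor ∪ Juno = {X1, X2, X3, X4, X5, X6, X7, X8, X9} — every point is covered.
No single group has all 9 points (the largest, Atlas, has 7), so 2 is optimal.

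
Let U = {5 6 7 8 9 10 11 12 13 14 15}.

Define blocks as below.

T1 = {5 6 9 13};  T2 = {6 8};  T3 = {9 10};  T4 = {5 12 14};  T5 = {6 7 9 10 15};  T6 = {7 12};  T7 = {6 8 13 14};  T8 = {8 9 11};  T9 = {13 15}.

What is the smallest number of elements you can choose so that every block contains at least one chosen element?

4

H = {6, 9, 12, 15} meets every block (each contains at least one member of H), and |H| = 4.
The blocks T2, T3, T6, T9 are pairwise disjoint, so any hitting set needs a separate element for each — at least 4. Hence 4 is optimal.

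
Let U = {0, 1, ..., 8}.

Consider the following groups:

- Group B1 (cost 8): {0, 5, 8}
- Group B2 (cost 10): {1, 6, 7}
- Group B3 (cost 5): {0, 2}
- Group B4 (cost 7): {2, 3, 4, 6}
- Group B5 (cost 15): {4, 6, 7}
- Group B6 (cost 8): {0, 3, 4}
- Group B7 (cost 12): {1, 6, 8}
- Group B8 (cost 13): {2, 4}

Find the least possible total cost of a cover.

25

B1, B2, B4 together cover every item (B1 ∪ B2 ∪ B4 = {0, 1, 2, 3, 4, 5, 6, 7, 8}); total cost 8 + 10 + 7 = 25.
No covering selection has total cost below 25.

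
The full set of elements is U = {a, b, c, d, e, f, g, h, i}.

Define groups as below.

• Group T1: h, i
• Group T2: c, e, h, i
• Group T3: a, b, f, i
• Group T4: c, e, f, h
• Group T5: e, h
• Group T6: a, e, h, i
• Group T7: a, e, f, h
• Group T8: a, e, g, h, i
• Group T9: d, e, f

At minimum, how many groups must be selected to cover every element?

T2, T3, T8, and T9 cover everything between them: the union {a, b, c, d, e, f, g, h, i} is all of U.
No 3 of the 9 groups cover everything (all 84 combinations miss at least one element), so 4 is optimal.

4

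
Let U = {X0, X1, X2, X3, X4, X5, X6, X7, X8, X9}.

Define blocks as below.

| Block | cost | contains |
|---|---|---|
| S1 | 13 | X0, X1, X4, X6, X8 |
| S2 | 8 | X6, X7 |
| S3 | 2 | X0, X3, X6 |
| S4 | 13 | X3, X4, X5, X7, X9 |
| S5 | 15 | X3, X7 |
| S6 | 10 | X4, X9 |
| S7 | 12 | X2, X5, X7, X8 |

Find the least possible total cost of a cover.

37

S1, S3, S6, S7 together cover every point (S1 ∪ S3 ∪ S6 ∪ S7 = {X0, X1, X2, X3, X4, X5, X6, X7, X8, X9}); total cost 13 + 2 + 10 + 12 = 37.
No covering selection has total cost below 37.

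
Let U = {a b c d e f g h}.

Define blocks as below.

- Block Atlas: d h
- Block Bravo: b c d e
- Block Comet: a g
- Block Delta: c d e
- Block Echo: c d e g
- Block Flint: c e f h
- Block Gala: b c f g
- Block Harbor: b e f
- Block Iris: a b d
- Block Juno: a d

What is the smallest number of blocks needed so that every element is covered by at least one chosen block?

Comet and Flint and Iris together: Comet ∪ Flint ∪ Iris = {a, b, c, d, e, f, g, h} — every element is covered.
No 2 of the 10 blocks cover everything (all 45 combinations miss at least one element), so 3 is optimal.

3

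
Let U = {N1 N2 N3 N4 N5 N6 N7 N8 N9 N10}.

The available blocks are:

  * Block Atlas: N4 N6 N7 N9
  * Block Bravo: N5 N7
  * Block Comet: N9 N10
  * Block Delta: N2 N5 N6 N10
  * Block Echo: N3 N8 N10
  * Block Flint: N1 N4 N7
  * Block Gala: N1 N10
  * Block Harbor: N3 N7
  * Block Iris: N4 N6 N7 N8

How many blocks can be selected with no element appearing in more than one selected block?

2

Delta, Harbor are pairwise disjoint (Delta={N2,N5,N6,N10}; Harbor={N3,N7}).
Every remaining block overlaps one of these, and no 3 of the listed blocks are pairwise disjoint, so 2 is the maximum.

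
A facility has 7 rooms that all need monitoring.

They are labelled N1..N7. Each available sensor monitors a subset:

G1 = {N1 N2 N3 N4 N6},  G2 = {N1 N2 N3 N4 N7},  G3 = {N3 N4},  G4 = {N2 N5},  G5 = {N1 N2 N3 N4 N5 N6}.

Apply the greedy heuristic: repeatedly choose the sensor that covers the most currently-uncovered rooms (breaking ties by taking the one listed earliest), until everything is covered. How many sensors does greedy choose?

Greedy: pick G5 (covers 6 new) → pick G2 (covers 1 new). Total picks: 2.

2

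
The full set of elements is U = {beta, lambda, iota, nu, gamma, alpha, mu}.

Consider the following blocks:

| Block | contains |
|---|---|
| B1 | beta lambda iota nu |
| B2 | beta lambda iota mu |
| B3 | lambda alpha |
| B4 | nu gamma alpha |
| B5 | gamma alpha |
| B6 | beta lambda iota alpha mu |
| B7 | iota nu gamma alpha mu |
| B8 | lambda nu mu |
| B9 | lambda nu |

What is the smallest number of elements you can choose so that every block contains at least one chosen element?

Take H = {lambda, gamma}. Each listed block contains at least one of these, so H is a hitting set of size 2.
The blocks B5, B8 are pairwise disjoint, so any hitting set needs a separate element for each — at least 2. Hence 2 is optimal.

2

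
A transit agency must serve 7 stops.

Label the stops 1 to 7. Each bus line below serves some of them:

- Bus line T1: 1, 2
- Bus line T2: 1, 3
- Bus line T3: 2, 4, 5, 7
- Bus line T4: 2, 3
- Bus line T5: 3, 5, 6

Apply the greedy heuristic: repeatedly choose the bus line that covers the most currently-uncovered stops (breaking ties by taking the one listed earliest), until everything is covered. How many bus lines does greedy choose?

3

Greedy: pick T3 (covers 4 new) → pick T2 (covers 2 new) → pick T5 (covers 1 new). Total picks: 3.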